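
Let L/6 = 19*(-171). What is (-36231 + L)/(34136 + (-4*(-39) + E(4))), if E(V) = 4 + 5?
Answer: -55725/34301 ≈ -1.6246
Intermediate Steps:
E(V) = 9
L = -19494 (L = 6*(19*(-171)) = 6*(-3249) = -19494)
(-36231 + L)/(34136 + (-4*(-39) + E(4))) = (-36231 - 19494)/(34136 + (-4*(-39) + 9)) = -55725/(34136 + (156 + 9)) = -55725/(34136 + 165) = -55725/34301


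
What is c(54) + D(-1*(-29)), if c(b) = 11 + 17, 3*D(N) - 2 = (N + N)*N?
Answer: 1768/3 ≈ 589.33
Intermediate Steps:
D(N) = 2/3 + 2*N**2/3 (D(N) = 2/3 + ((N + N)*N)/3 = 2/3 + ((2*N)*N)/3 = 2/3 + (2*N**2)/3 = 2/3 + 2*N**2/3)
c(b) = 28
c(54) + D(-1*(-29)) = 28 + (2/3 + 2*(-1*(-29))**2/3) = 28 + (2/3 + (2/3)*29**2) = 28 + (2/3 + (2/3)*841) = 28 + (2/3 + 1682/3) = 28 + 1684/3 = 1768/3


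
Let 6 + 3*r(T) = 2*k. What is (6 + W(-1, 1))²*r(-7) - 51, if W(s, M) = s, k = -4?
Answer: -503/3 ≈ -167.67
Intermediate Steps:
r(T) = -14/3 (r(T) = -2 + (2*(-4))/3 = -2 + (⅓)*(-8) = -2 - 8/3 = -14/3)
(6 + W(-1, 1))²*r(-7) - 51 = (6 - 1)²*(-14/3) - 51 = 5²*(-14/3) - 51 = 25*(-14/3) - 51 = -350/3 - 51 = -503/3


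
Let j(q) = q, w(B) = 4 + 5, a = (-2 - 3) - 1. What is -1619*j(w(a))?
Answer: -14571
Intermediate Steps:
a = -6 (a = -5 - 1 = -6)
w(B) = 9
-1619*j(w(a)) = -1619*9 = -14571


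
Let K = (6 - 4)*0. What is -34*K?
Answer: 0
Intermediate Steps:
K = 0 (K = 2*0 = 0)
-34*K = -34*0 = 0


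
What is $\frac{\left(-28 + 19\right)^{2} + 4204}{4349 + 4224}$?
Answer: $\frac{4285}{8573} \approx 0.49983$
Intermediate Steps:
$\frac{\left(-28 + 19\right)^{2} + 4204}{4349 + 4224} = \frac{\left(-9\right)^{2} + 4204}{8573} = \left(81 + 4204\right) \frac{1}{8573} = 4285 \cdot \frac{1}{8573} = \frac{4285}{8573}$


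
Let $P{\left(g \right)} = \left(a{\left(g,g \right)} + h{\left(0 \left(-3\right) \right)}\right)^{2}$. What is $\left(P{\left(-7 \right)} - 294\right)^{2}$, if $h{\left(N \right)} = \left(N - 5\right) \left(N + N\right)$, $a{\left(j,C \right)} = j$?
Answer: $60025$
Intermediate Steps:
$h{\left(N \right)} = 2 N \left(-5 + N\right)$ ($h{\left(N \right)} = \left(-5 + N\right) 2 N = 2 N \left(-5 + N\right)$)
$P{\left(g \right)} = g^{2}$ ($P{\left(g \right)} = \left(g + 2 \cdot 0 \left(-3\right) \left(-5 + 0 \left(-3\right)\right)\right)^{2} = \left(g + 2 \cdot 0 \left(-5 + 0\right)\right)^{2} = \left(g + 2 \cdot 0 \left(-5\right)\right)^{2} = \left(g + 0\right)^{2} = g^{2}$)
$\left(P{\left(-7 \right)} - 294\right)^{2} = \left(\left(-7\right)^{2} - 294\right)^{2} = \left(49 - 294\right)^{2} = \left(-245\right)^{2} = 60025$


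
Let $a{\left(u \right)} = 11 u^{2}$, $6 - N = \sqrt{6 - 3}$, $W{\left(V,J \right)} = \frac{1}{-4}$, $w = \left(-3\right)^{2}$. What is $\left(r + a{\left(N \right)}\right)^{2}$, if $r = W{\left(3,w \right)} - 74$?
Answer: $\frac{2849913}{16} - 93654 \sqrt{3} \approx 15906.0$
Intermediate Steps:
$w = 9$
$W{\left(V,J \right)} = - \frac{1}{4}$
$N = 6 - \sqrt{3}$ ($N = 6 - \sqrt{6 - 3} = 6 - \sqrt{3} \approx 4.268$)
$r = - \frac{297}{4}$ ($r = - \frac{1}{4} - 74 = - \frac{297}{4} \approx -74.25$)
$\left(r + a{\left(N \right)}\right)^{2} = \left(- \frac{297}{4} + 11 \left(6 - \sqrt{3}\right)^{2}\right)^{2}$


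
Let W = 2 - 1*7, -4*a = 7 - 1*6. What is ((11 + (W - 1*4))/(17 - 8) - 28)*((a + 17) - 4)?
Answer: -2125/6 ≈ -354.17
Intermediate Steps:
a = -¼ (a = -(7 - 1*6)/4 = -(7 - 6)/4 = -¼*1 = -¼ ≈ -0.25000)
W = -5 (W = 2 - 7 = -5)
((11 + (W - 1*4))/(17 - 8) - 28)*((a + 17) - 4) = ((11 + (-5 - 1*4))/(17 - 8) - 28)*((-¼ + 17) - 4) = ((11 + (-5 - 4))/9 - 28)*(67/4 - 4) = ((11 - 9)*(⅑) - 28)*(51/4) = (2*(⅑) - 28)*(51/4) = (2/9 - 28)*(51/4) = -250/9*51/4 = -2125/6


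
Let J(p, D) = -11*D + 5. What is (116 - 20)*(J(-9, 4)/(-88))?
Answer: 468/11 ≈ 42.545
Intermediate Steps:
J(p, D) = 5 - 11*D
(116 - 20)*(J(-9, 4)/(-88)) = (116 - 20)*((5 - 11*4)/(-88)) = 96*((5 - 44)*(-1/88)) = 96*(-39*(-1/88)) = 96*(39/88) = 468/11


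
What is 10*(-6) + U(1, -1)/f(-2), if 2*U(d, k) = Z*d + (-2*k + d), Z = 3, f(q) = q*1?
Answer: -123/2 ≈ -61.500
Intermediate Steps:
f(q) = q
U(d, k) = -k + 2*d (U(d, k) = (3*d + (-2*k + d))/2 = (3*d + (d - 2*k))/2 = (-2*k + 4*d)/2 = -k + 2*d)
10*(-6) + U(1, -1)/f(-2) = 10*(-6) + (-1*(-1) + 2*1)/(-2) = -60 + (1 + 2)*(-1/2) = -60 + 3*(-1/2) = -60 - 3/2 = -123/2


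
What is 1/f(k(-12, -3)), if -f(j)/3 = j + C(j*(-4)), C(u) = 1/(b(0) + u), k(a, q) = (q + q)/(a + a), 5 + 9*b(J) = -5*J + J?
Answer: 28/33 ≈ 0.84848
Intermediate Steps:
b(J) = -5/9 - 4*J/9 (b(J) = -5/9 + (-5*J + J)/9 = -5/9 + (-4*J)/9 = -5/9 - 4*J/9)
k(a, q) = q/a (k(a, q) = (2*q)/((2*a)) = (2*q)*(1/(2*a)) = q/a)
C(u) = 1/(-5/9 + u) (C(u) = 1/((-5/9 - 4/9*0) + u) = 1/((-5/9 + 0) + u) = 1/(-5/9 + u))
f(j) = -27/(-5 - 36*j) - 3*j (f(j) = -3*(j + 9/(-5 + 9*(j*(-4)))) = -3*(j + 9/(-5 + 9*(-4*j))) = -3*(j + 9/(-5 - 36*j)) = -27/(-5 - 36*j) - 3*j)
1/f(k(-12, -3)) = 1/(3*(9 - (-3/(-12))*(5 + 36*(-3/(-12))))/(5 + 36*(-3/(-12)))) = 1/(3*(9 - (-3*(-1/12))*(5 + 36*(-3*(-1/12))))/(5 + 36*(-3*(-1/12)))) = 1/(3*(9 - 1*1/4*(5 + 36*(1/4)))/(5 + 36*(1/4))) = 1/(3*(9 - 1*1/4*(5 + 9))/(5 + 9)) = 1/(3*(9 - 1*1/4*14)/14) = 1/(3*(1/14)*(9 - 7/2)) = 1/(3*(1/14)*(11/2)) = 1/(33/28) = 28/33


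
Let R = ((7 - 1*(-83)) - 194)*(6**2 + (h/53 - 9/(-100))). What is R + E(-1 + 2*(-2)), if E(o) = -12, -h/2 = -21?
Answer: -5098302/1325 ≈ -3847.8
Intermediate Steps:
h = 42 (h = -2*(-21) = 42)
R = -5082402/1325 (R = ((7 - 1*(-83)) - 194)*(6**2 + (42/53 - 9/(-100))) = ((7 + 83) - 194)*(36 + (42*(1/53) - 9*(-1/100))) = (90 - 194)*(36 + (42/53 + 9/100)) = -104*(36 + 4677/5300) = -104*195477/5300 = -5082402/1325 ≈ -3835.8)
R + E(-1 + 2*(-2)) = -5082402/1325 - 12 = -5098302/1325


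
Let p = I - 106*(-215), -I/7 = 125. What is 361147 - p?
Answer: 339232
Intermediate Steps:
I = -875 (I = -7*125 = -875)
p = 21915 (p = -875 - 106*(-215) = -875 + 22790 = 21915)
361147 - p = 361147 - 1*21915 = 361147 - 21915 = 339232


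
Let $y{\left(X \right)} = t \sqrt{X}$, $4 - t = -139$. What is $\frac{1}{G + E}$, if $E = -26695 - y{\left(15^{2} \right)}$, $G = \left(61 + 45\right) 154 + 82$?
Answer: $- \frac{1}{12434} \approx -8.0425 \cdot 10^{-5}$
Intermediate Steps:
$t = 143$ ($t = 4 - -139 = 4 + 139 = 143$)
$G = 16406$ ($G = 106 \cdot 154 + 82 = 16324 + 82 = 16406$)
$y{\left(X \right)} = 143 \sqrt{X}$
$E = -28840$ ($E = -26695 - 143 \sqrt{15^{2}} = -26695 - 143 \sqrt{225} = -26695 - 143 \cdot 15 = -26695 - 2145 = -28840$)
$\frac{1}{G + E} = \frac{1}{16406 - 28840} = \frac{1}{-12434} = - \frac{1}{12434}$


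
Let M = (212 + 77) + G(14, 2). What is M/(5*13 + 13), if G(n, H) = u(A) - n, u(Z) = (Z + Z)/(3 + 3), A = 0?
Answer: 275/78 ≈ 3.5256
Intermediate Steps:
u(Z) = Z/3 (u(Z) = (2*Z)/6 = (2*Z)*(⅙) = Z/3)
G(n, H) = -n (G(n, H) = (⅓)*0 - n = 0 - n = -n)
M = 275 (M = (212 + 77) - 1*14 = 289 - 14 = 275)
M/(5*13 + 13) = 275/(5*13 + 13) = 275/(65 + 13) = 275/78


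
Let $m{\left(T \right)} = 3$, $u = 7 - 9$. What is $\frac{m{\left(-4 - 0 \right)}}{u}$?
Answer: $- \frac{3}{2} \approx -1.5$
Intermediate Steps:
$u = -2$ ($u = 7 - 9 = -2$)
$\frac{m{\left(-4 - 0 \right)}}{u} = \frac{3}{-2} = 3 \left(- \frac{1}{2}\right) = - \frac{3}{2}$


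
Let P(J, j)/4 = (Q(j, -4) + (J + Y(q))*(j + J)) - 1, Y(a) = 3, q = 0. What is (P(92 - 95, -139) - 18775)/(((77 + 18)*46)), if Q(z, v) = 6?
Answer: -3751/874 ≈ -4.2918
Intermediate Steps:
P(J, j) = 20 + 4*(3 + J)*(J + j) (P(J, j) = 4*((6 + (J + 3)*(j + J)) - 1) = 4*((6 + (3 + J)*(J + j)) - 1) = 4*(5 + (3 + J)*(J + j)) = 20 + 4*(3 + J)*(J + j))
(P(92 - 95, -139) - 18775)/(((77 + 18)*46)) = ((20 + 4*(92 - 95)² + 12*(92 - 95) + 12*(-139) + 4*(92 - 95)*(-139)) - 18775)/(((77 + 18)*46)) = ((20 + 4*(-3)² + 12*(-3) - 1668 + 4*(-3)*(-139)) - 18775)/((95*46)) = ((20 + 4*9 - 36 - 1668 + 1668) - 18775)/4370 = ((20 + 36 - 36 - 1668 + 1668) - 18775)*(1/4370) = (20 - 18775)*(1/4370) = -18755*1/4370 = -3751/874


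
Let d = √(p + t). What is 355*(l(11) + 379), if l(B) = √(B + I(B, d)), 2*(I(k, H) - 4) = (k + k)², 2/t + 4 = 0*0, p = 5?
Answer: 134545 + 355*√257 ≈ 1.4024e+5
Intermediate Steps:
t = -½ (t = 2/(-4 + 0*0) = 2/(-4 + 0) = 2/(-4) = 2*(-¼) = -½ ≈ -0.50000)
d = 3*√2/2 (d = √(5 - ½) = √(9/2) = 3*√2/2 ≈ 2.1213)
I(k, H) = 4 + 2*k² (I(k, H) = 4 + (k + k)²/2 = 4 + (2*k)²/2 = 4 + (4*k²)/2 = 4 + 2*k²)
l(B) = √(4 + B + 2*B²) (l(B) = √(B + (4 + 2*B²)) = √(4 + B + 2*B²))
355*(l(11) + 379) = 355*(√(4 + 11 + 2*11²) + 379) = 355*(√(4 + 11 + 2*121) + 379) = 355*(√(4 + 11 + 242) + 379) = 355*(√257 + 379) = 355*(379 + √257) = 134545 + 355*√257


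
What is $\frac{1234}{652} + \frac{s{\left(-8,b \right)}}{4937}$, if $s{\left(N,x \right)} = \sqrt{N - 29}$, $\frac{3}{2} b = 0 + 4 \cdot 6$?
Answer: $\frac{617}{326} + \frac{i \sqrt{37}}{4937} \approx 1.8926 + 0.0012321 i$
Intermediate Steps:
$b = 16$ ($b = \frac{2 \left(0 + 4 \cdot 6\right)}{3} = \frac{2 \left(0 + 24\right)}{3} = \frac{2}{3} \cdot 24 = 16$)
$s{\left(N,x \right)} = \sqrt{-29 + N}$
$\frac{1234}{652} + \frac{s{\left(-8,b \right)}}{4937} = \frac{1234}{652} + \frac{\sqrt{-29 - 8}}{4937} = 1234 \cdot \frac{1}{652} + \sqrt{-37} \cdot \frac{1}{4937} = \frac{617}{326} + i \sqrt{37} \cdot \frac{1}{4937} = \frac{617}{326} + \frac{i \sqrt{37}}{4937}$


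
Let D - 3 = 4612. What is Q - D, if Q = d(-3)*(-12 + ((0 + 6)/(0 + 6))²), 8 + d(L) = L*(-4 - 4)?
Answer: -4791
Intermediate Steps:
d(L) = -8 - 8*L (d(L) = -8 + L*(-4 - 4) = -8 + L*(-8) = -8 - 8*L)
D = 4615 (D = 3 + 4612 = 4615)
Q = -176 (Q = (-8 - 8*(-3))*(-12 + ((0 + 6)/(0 + 6))²) = (-8 + 24)*(-12 + (6/6)²) = 16*(-12 + (6*(⅙))²) = 16*(-12 + 1²) = 16*(-12 + 1) = 16*(-11) = -176)
Q - D = -176 - 1*4615 = -176 - 4615 = -4791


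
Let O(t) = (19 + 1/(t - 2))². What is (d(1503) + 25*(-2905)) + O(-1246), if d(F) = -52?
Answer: -112632506687/1557504 ≈ -72316.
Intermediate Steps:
O(t) = (19 + 1/(-2 + t))²
(d(1503) + 25*(-2905)) + O(-1246) = (-52 + 25*(-2905)) + (-37 + 19*(-1246))²/(-2 - 1246)² = (-52 - 72625) + (-37 - 23674)²/(-1248)² = -72677 + (-23711)²*(1/1557504) = -72677 + 562211521*(1/1557504) = -72677 + 562211521/1557504 = -112632506687/1557504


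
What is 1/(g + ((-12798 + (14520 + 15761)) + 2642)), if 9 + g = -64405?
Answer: -1/44289 ≈ -2.2579e-5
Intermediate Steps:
g = -64414 (g = -9 - 64405 = -64414)
1/(g + ((-12798 + (14520 + 15761)) + 2642)) = 1/(-64414 + ((-12798 + (14520 + 15761)) + 2642)) = 1/(-64414 + ((-12798 + 30281) + 2642)) = 1/(-64414 + (17483 + 2642)) = 1/(-64414 + 20125) = 1/(-44289) = -1/44289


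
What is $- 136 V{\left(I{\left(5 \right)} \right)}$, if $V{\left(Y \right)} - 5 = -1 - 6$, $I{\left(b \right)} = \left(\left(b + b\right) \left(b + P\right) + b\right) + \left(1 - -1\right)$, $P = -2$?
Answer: $272$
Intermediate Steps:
$I{\left(b \right)} = 2 + b + 2 b \left(-2 + b\right)$ ($I{\left(b \right)} = \left(\left(b + b\right) \left(b - 2\right) + b\right) + \left(1 - -1\right) = \left(2 b \left(-2 + b\right) + b\right) + \left(1 + 1\right) = \left(2 b \left(-2 + b\right) + b\right) + 2 = \left(b + 2 b \left(-2 + b\right)\right) + 2 = 2 + b + 2 b \left(-2 + b\right)$)
$V{\left(Y \right)} = -2$ ($V{\left(Y \right)} = 5 - 7 = -2$)
$- 136 V{\left(I{\left(5 \right)} \right)} = \left(-136\right) \left(-2\right) = 272$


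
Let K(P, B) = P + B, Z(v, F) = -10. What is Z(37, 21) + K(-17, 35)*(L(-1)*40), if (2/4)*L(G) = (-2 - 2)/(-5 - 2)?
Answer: 5690/7 ≈ 812.86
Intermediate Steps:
L(G) = 8/7 (L(G) = 2*((-2 - 2)/(-5 - 2)) = 2*(-4/(-7)) = 2*(-4*(-⅐)) = 2*(4/7) = 8/7)
K(P, B) = B + P
Z(37, 21) + K(-17, 35)*(L(-1)*40) = -10 + (35 - 17)*((8/7)*40) = -10 + 18*(320/7) = -10 + 5760/7 = 5690/7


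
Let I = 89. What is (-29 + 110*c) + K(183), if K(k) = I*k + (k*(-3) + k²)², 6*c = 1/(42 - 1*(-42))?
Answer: 273435084271/252 ≈ 1.0851e+9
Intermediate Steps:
c = 1/504 (c = 1/(6*(42 - 1*(-42))) = 1/(6*(42 + 42)) = (⅙)/84 = (⅙)*(1/84) = 1/504 ≈ 0.0019841)
K(k) = (k² - 3*k)² + 89*k (K(k) = 89*k + (k*(-3) + k²)² = 89*k + (-3*k + k²)² = 89*k + (k² - 3*k)² = (k² - 3*k)² + 89*k)
(-29 + 110*c) + K(183) = (-29 + 110*(1/504)) + 183*(89 + 183*(-3 + 183)²) = (-29 + 55/252) + 183*(89 + 183*180²) = -7253/252 + 183*(89 + 183*32400) = -7253/252 + 183*(89 + 5929200) = -7253/252 + 183*5929289 = -7253/252 + 1085059887 = 273435084271/252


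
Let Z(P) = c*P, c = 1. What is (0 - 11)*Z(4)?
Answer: -44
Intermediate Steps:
Z(P) = P (Z(P) = 1*P = P)
(0 - 11)*Z(4) = (0 - 11)*4 = -11*4 = -44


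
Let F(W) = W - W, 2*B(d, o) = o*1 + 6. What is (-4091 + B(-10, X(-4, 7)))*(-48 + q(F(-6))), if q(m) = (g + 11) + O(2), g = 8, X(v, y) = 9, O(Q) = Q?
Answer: 220509/2 ≈ 1.1025e+5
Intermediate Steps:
B(d, o) = 3 + o/2 (B(d, o) = (o*1 + 6)/2 = (o + 6)/2 = (6 + o)/2 = 3 + o/2)
F(W) = 0
q(m) = 21 (q(m) = (8 + 11) + 2 = 19 + 2 = 21)
(-4091 + B(-10, X(-4, 7)))*(-48 + q(F(-6))) = (-4091 + (3 + (½)*9))*(-48 + 21) = (-4091 + (3 + 9/2))*(-27) = (-4091 + 15/2)*(-27) = -8167/2*(-27) = 220509/2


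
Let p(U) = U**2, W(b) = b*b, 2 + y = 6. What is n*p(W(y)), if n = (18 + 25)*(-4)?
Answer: -44032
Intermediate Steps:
y = 4 (y = -2 + 6 = 4)
W(b) = b**2
n = -172 (n = 43*(-4) = -172)
n*p(W(y)) = -172*(4**2)**2 = -172*16**2 = -172*256 = -44032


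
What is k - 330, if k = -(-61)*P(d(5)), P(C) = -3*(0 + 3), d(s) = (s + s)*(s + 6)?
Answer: -879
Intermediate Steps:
d(s) = 2*s*(6 + s) (d(s) = (2*s)*(6 + s) = 2*s*(6 + s))
P(C) = -9 (P(C) = -3*3 = -9)
k = -549 (k = -(-61)*(-9) = -61*9 = -549)
k - 330 = -549 - 330 = -879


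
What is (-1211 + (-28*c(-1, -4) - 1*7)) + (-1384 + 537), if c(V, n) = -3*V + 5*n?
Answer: -1589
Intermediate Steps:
(-1211 + (-28*c(-1, -4) - 1*7)) + (-1384 + 537) = (-1211 + (-28*(-3*(-1) + 5*(-4)) - 1*7)) + (-1384 + 537) = (-1211 + (-28*(3 - 20) - 7)) - 847 = (-1211 + (-28*(-17) - 7)) - 847 = (-1211 + (476 - 7)) - 847 = (-1211 + 469) - 847 = -742 - 847 = -1589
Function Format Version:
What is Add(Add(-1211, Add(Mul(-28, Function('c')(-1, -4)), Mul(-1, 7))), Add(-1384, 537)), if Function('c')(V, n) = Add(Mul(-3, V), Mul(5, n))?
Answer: -1589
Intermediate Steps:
Add(Add(-1211, Add(Mul(-28, Function('c')(-1, -4)), Mul(-1, 7))), Add(-1384, 537)) = Add(Add(-1211, Add(Mul(-28, Add(Mul(-3, -1), Mul(5, -4))), Mul(-1, 7))), Add(-1384, 537)) = Add(Add(-1211, Add(Mul(-28, Add(3, -20)), -7)), -847) = Add(Add(-1211, Add(Mul(-28, -17), -7)), -847) = Add(Add(-1211, Add(476, -7)), -847) = Add(Add(-1211, 469), -847) = Add(-742, -847) = -1589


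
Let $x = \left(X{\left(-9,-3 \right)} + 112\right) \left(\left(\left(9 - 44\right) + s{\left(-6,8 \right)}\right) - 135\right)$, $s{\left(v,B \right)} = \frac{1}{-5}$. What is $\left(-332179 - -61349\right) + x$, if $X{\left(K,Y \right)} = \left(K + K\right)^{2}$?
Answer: $- \frac{1725186}{5} \approx -3.4504 \cdot 10^{5}$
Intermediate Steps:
$X{\left(K,Y \right)} = 4 K^{2}$ ($X{\left(K,Y \right)} = \left(2 K\right)^{2} = 4 K^{2}$)
$s{\left(v,B \right)} = - \frac{1}{5}$
$x = - \frac{371036}{5}$ ($x = \left(4 \left(-9\right)^{2} + 112\right) \left(\left(\left(9 - 44\right) - \frac{1}{5}\right) - 135\right) = \left(4 \cdot 81 + 112\right) \left(\left(-35 - \frac{1}{5}\right) - 135\right) = \left(324 + 112\right) \left(- \frac{176}{5} - 135\right) = 436 \left(- \frac{851}{5}\right) = - \frac{371036}{5} \approx -74207.0$)
$\left(-332179 - -61349\right) + x = \left(-332179 - -61349\right) - \frac{371036}{5} = \left(-332179 + \left(-25090 + 86439\right)\right) - \frac{371036}{5} = \left(-332179 + 61349\right) - \frac{371036}{5} = -270830 - \frac{371036}{5} = - \frac{1725186}{5}$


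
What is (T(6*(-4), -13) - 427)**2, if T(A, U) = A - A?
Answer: 182329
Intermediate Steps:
T(A, U) = 0
(T(6*(-4), -13) - 427)**2 = (0 - 427)**2 = (-427)**2 = 182329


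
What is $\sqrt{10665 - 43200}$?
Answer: $3 i \sqrt{3615} \approx 180.37 i$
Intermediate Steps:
$\sqrt{10665 - 43200} = \sqrt{-32535} = 3 i \sqrt{3615}$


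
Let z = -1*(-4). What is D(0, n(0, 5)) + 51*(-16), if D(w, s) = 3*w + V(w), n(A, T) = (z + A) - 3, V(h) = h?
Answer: -816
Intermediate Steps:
z = 4
n(A, T) = 1 + A (n(A, T) = (4 + A) - 3 = 1 + A)
D(w, s) = 4*w (D(w, s) = 3*w + w = 4*w)
D(0, n(0, 5)) + 51*(-16) = 4*0 + 51*(-16) = 0 - 816 = -816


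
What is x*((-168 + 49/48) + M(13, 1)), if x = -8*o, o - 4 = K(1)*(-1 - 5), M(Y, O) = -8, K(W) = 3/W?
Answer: -58793/3 ≈ -19598.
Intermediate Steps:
o = -14 (o = 4 + (3/1)*(-1 - 5) = 4 + (3*1)*(-6) = 4 + 3*(-6) = 4 - 18 = -14)
x = 112 (x = -8*(-14) = 112)
x*((-168 + 49/48) + M(13, 1)) = 112*((-168 + 49/48) - 8) = 112*(-8015/48 - 8) = 112*(-8399/48) = -58793/3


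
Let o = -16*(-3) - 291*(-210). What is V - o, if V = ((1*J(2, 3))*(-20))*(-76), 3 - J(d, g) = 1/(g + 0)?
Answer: -171314/3 ≈ -57105.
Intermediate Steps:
J(d, g) = 3 - 1/g (J(d, g) = 3 - 1/(g + 0) = 3 - 1/g)
o = 61158 (o = 48 + 61110 = 61158)
V = 12160/3 (V = ((1*(3 - 1/3))*(-20))*(-76) = ((1*(3 - 1*⅓))*(-20))*(-76) = ((1*(3 - ⅓))*(-20))*(-76) = ((1*(8/3))*(-20))*(-76) = ((8/3)*(-20))*(-76) = -160/3*(-76) = 12160/3 ≈ 4053.3)
V - o = 12160/3 - 1*61158 = 12160/3 - 61158 = -171314/3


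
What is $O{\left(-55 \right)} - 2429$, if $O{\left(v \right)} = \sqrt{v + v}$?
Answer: $-2429 + i \sqrt{110} \approx -2429.0 + 10.488 i$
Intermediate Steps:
$O{\left(v \right)} = \sqrt{2} \sqrt{v}$ ($O{\left(v \right)} = \sqrt{2 v} = \sqrt{2} \sqrt{v}$)
$O{\left(-55 \right)} - 2429 = \sqrt{2} \sqrt{-55} - 2429 = \sqrt{2} i \sqrt{55} - 2429 = i \sqrt{110} - 2429 = -2429 + i \sqrt{110}$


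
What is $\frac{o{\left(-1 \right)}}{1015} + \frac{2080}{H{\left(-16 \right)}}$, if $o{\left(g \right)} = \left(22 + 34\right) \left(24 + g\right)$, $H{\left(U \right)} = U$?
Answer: $- \frac{18666}{145} \approx -128.73$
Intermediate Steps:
$o{\left(g \right)} = 1344 + 56 g$ ($o{\left(g \right)} = 56 \left(24 + g\right) = 1344 + 56 g$)
$\frac{o{\left(-1 \right)}}{1015} + \frac{2080}{H{\left(-16 \right)}} = \frac{1344 + 56 \left(-1\right)}{1015} + \frac{2080}{-16} = \left(1344 - 56\right) \frac{1}{1015} + 2080 \left(- \frac{1}{16}\right) = 1288 \cdot \frac{1}{1015} - 130 = \frac{184}{145} - 130 = - \frac{18666}{145}$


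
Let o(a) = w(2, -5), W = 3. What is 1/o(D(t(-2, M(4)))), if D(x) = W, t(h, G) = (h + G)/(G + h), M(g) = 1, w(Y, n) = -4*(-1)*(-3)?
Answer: -1/12 ≈ -0.083333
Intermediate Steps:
w(Y, n) = -12 (w(Y, n) = 4*(-3) = -12)
t(h, G) = 1 (t(h, G) = (G + h)/(G + h) = 1)
D(x) = 3
o(a) = -12
1/o(D(t(-2, M(4)))) = 1/(-12) = -1/12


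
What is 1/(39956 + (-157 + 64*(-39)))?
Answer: 1/37303 ≈ 2.6807e-5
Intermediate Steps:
1/(39956 + (-157 + 64*(-39))) = 1/(39956 + (-157 - 2496)) = 1/(39956 - 2653) = 1/37303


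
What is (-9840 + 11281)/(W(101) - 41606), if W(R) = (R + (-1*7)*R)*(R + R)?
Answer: -1441/164018 ≈ -0.0087856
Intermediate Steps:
W(R) = -12*R² (W(R) = (R - 7*R)*(2*R) = (-6*R)*(2*R) = -12*R²)
(-9840 + 11281)/(W(101) - 41606) = (-9840 + 11281)/(-12*101² - 41606) = 1441/(-12*10201 - 41606) = 1441/(-122412 - 41606) = 1441/(-164018) = 1441*(-1/164018) = -1441/164018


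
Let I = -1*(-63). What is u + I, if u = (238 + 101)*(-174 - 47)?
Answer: -74856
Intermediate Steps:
I = 63
u = -74919 (u = 339*(-221) = -74919)
u + I = -74919 + 63 = -74856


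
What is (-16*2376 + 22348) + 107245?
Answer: 91577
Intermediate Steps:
(-16*2376 + 22348) + 107245 = (-38016 + 22348) + 107245 = -15668 + 107245 = 91577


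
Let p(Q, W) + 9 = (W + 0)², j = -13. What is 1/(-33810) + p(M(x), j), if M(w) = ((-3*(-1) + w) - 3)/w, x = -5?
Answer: 5409599/33810 ≈ 160.00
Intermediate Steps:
M(w) = 1 (M(w) = ((3 + w) - 3)/w = w/w = 1)
p(Q, W) = -9 + W² (p(Q, W) = -9 + (W + 0)² = -9 + W²)
1/(-33810) + p(M(x), j) = 1/(-33810) + (-9 + (-13)²) = -1/33810 + (-9 + 169) = -1/33810 + 160 = 5409599/33810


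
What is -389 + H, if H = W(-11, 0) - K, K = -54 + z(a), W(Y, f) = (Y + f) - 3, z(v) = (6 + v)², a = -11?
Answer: -374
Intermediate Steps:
W(Y, f) = -3 + Y + f
K = -29 (K = -54 + (6 - 11)² = -54 + (-5)² = -54 + 25 = -29)
H = 15 (H = (-3 - 11 + 0) - 1*(-29) = -14 + 29 = 15)
-389 + H = -389 + 15 = -374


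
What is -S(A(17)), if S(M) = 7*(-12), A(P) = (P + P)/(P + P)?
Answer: 84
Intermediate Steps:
A(P) = 1 (A(P) = (2*P)/((2*P)) = (2*P)*(1/(2*P)) = 1)
S(M) = -84
-S(A(17)) = -1*(-84) = 84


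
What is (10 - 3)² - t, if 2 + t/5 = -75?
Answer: 434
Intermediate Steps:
t = -385 (t = -10 + 5*(-75) = -10 - 375 = -385)
(10 - 3)² - t = (10 - 3)² - 1*(-385) = 7² + 385 = 49 + 385 = 434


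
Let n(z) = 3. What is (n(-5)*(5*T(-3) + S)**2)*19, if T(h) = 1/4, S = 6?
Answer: 47937/16 ≈ 2996.1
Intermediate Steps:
T(h) = 1/4
(n(-5)*(5*T(-3) + S)**2)*19 = (3*(5*(1/4) + 6)**2)*19 = (3*(5/4 + 6)**2)*19 = (3*(29/4)**2)*19 = (3*(841/16))*19 = (2523/16)*19 = 47937/16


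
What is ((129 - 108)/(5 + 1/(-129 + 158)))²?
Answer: 370881/21316 ≈ 17.399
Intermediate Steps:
((129 - 108)/(5 + 1/(-129 + 158)))² = (21/(5 + 1/29))² = (21/(146/29))² = (21*(29/146))² = (609/146)² = 370881/21316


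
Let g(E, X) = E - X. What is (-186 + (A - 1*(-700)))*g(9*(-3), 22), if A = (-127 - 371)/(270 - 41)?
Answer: -5743192/229 ≈ -25079.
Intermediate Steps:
A = -498/229 ≈ -2.1747
(-186 + (A - 1*(-700)))*g(9*(-3), 22) = (-186 + (-498/229 - 1*(-700)))*(9*(-3) - 1*22) = (-186 + (-498/229 + 700))*(-27 - 22) = (-186 + 159802/229)*(-49) = (117208/229)*(-49) = -5743192/229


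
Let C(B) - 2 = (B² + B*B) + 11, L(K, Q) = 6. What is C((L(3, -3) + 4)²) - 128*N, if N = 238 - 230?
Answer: 18989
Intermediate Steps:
N = 8
C(B) = 13 + 2*B² (C(B) = 2 + ((B² + B*B) + 11) = 2 + ((B² + B²) + 11) = 2 + (2*B² + 11) = 2 + (11 + 2*B²) = 13 + 2*B²)
C((L(3, -3) + 4)²) - 128*N = (13 + 2*((6 + 4)²)²) - 128*8 = (13 + 2*(10²)²) - 1024 = (13 + 2*100²) - 1024 = (13 + 2*10000) - 1024 = (13 + 20000) - 1024 = 20013 - 1024 = 18989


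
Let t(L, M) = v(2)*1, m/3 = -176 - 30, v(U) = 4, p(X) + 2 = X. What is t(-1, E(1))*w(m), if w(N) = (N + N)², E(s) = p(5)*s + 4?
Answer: 6110784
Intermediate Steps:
p(X) = -2 + X
m = -618 (m = 3*(-176 - 30) = 3*(-206) = -618)
E(s) = 4 + 3*s (E(s) = (-2 + 5)*s + 4 = 3*s + 4 = 4 + 3*s)
t(L, M) = 4 (t(L, M) = 4*1 = 4)
w(N) = 4*N² (w(N) = (2*N)² = 4*N²)
t(-1, E(1))*w(m) = 4*(4*(-618)²) = 4*(4*381924) = 4*1527696 = 6110784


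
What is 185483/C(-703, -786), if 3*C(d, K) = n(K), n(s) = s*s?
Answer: 185483/205932 ≈ 0.90070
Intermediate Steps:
n(s) = s²
C(d, K) = K²/3
185483/C(-703, -786) = 185483/(((⅓)*(-786)²)) = 185483/(((⅓)*617796)) = 185483/205932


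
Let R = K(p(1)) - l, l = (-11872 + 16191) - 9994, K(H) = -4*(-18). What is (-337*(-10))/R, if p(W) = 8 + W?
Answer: 3370/5747 ≈ 0.58639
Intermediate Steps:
K(H) = 72
l = -5675 (l = 4319 - 9994 = -5675)
R = 5747 (R = 72 - 1*(-5675) = 72 + 5675 = 5747)
(-337*(-10))/R = -337*(-10)/5747 = 3370*(1/5747) = 3370/5747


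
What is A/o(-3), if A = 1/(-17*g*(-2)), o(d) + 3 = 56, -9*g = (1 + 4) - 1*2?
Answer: -3/1802 ≈ -0.0016648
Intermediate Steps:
g = -⅓ (g = -((1 + 4) - 1*2)/9 = -(5 - 2)/9 = -⅑*3 = -⅓ ≈ -0.33333)
o(d) = 53 (o(d) = -3 + 56 = 53)
A = -3/34 (A = 1/(-17*(-⅓)*(-2)) = 1/((17/3)*(-2)) = 1/(-34/3) = -3/34 ≈ -0.088235)
A/o(-3) = -3/34/53 = -3/34*1/53 = -3/1802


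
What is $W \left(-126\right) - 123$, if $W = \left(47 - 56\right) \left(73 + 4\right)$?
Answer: $87195$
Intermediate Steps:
$W = -693$ ($W = \left(-9\right) 77 = -693$)
$W \left(-126\right) - 123 = \left(-693\right) \left(-126\right) - 123 = 87318 - 123 = 87195$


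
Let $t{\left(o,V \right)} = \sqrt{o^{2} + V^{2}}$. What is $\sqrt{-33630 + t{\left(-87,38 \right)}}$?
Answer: $\sqrt{-33630 + \sqrt{9013}} \approx 183.13 i$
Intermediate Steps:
$t{\left(o,V \right)} = \sqrt{V^{2} + o^{2}}$
$\sqrt{-33630 + t{\left(-87,38 \right)}} = \sqrt{-33630 + \sqrt{38^{2} + \left(-87\right)^{2}}} = \sqrt{-33630 + \sqrt{1444 + 7569}} = \sqrt{-33630 + \sqrt{9013}}$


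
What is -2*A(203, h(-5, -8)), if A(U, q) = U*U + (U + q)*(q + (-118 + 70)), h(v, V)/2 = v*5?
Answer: -52430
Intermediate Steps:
h(v, V) = 10*v (h(v, V) = 2*(v*5) = 2*(5*v) = 10*v)
A(U, q) = U² + (-48 + q)*(U + q) (A(U, q) = U² + (U + q)*(q - 48) = U² + (U + q)*(-48 + q) = U² + (-48 + q)*(U + q))
-2*A(203, h(-5, -8)) = -2*(203² + (10*(-5))² - 48*203 - 480*(-5) + 203*(10*(-5))) = -2*(41209 + (-50)² - 9744 - 48*(-50) + 203*(-50)) = -2*(41209 + 2500 - 9744 + 2400 - 10150) = -2*26215 = -52430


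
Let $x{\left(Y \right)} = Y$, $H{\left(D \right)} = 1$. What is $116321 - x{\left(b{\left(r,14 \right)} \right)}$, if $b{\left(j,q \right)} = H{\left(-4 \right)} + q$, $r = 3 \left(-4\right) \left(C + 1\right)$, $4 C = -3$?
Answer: $116306$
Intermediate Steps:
$C = - \frac{3}{4}$ ($C = \frac{1}{4} \left(-3\right) = - \frac{3}{4} \approx -0.75$)
$r = -3$ ($r = 3 \left(-4\right) \left(- \frac{3}{4} + 1\right) = \left(-12\right) \frac{1}{4} = -3$)
$b{\left(j,q \right)} = 1 + q$
$116321 - x{\left(b{\left(r,14 \right)} \right)} = 116321 - \left(1 + 14\right) = 116321 - 15 = 116306$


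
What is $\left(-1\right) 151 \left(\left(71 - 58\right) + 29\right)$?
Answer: $-6342$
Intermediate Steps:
$\left(-1\right) 151 \left(\left(71 - 58\right) + 29\right) = - 151 \left(13 + 29\right) = \left(-151\right) 42 = -6342$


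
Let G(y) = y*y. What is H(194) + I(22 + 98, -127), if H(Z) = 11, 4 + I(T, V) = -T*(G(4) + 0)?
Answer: -1913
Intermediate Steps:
G(y) = y²
I(T, V) = -4 - 16*T (I(T, V) = -4 - T*(4² + 0) = -4 - T*(16 + 0) = -4 - T*16 = -4 - 16*T)
H(194) + I(22 + 98, -127) = 11 + (-4 - 16*(22 + 98)) = 11 + (-4 - 16*120) = 11 + (-4 - 1920) = 11 - 1924 = -1913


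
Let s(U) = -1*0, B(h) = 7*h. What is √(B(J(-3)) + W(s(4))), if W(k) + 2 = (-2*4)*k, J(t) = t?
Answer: I*√23 ≈ 4.7958*I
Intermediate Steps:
s(U) = 0
W(k) = -2 - 8*k (W(k) = -2 + (-2*4)*k = -2 - 8*k)
√(B(J(-3)) + W(s(4))) = √(7*(-3) + (-2 - 8*0)) = √(-21 + (-2 + 0)) = √(-21 - 2) = √(-23) = I*√23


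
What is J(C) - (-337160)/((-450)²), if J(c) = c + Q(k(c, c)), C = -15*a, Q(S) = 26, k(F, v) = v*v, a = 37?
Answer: -5339267/10125 ≈ -527.33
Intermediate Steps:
k(F, v) = v²
C = -555 (C = -15*37 = -555)
J(c) = 26 + c (J(c) = c + 26 = 26 + c)
J(C) - (-337160)/((-450)²) = (26 - 555) - (-337160)/((-450)²) = -529 - (-337160)/202500 = -529 - 1*(-16858/10125) = -529 + 16858/10125 = -5339267/10125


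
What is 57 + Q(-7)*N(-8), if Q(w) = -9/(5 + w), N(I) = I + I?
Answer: -15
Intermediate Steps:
N(I) = 2*I
57 + Q(-7)*N(-8) = 57 + (-9/(5 - 7))*(2*(-8)) = 57 - 9/(-2)*(-16) = 57 - 9*(-½)*(-16) = 57 + (9/2)*(-16) = 57 - 72 = -15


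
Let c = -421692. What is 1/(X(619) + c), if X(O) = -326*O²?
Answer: -1/125332178 ≈ -7.9788e-9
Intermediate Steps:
1/(X(619) + c) = 1/(-326*619² - 421692) = 1/(-326*383161 - 421692) = 1/(-124910486 - 421692) = 1/(-125332178) = -1/125332178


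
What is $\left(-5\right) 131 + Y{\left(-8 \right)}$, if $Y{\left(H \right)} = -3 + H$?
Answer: $-666$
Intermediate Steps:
$\left(-5\right) 131 + Y{\left(-8 \right)} = \left(-5\right) 131 - 11 = -655 - 11 = -666$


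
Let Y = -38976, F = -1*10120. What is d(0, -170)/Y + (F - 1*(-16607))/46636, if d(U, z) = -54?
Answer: 10639819/75736864 ≈ 0.14048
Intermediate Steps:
F = -10120
d(0, -170)/Y + (F - 1*(-16607))/46636 = -54/(-38976) + (-10120 - 1*(-16607))/46636 = -54*(-1/38976) + (-10120 + 16607)*(1/46636) = 9/6496 + 6487*(1/46636) = 9/6496 + 6487/46636 = 10639819/75736864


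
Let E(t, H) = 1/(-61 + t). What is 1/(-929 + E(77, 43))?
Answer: -16/14863 ≈ -0.0010765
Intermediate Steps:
1/(-929 + E(77, 43)) = 1/(-929 + 1/(-61 + 77)) = 1/(-929 + 1/16) = 1/(-14863/16) = -16/14863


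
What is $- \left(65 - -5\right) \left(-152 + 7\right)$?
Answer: $10150$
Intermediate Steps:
$- \left(65 - -5\right) \left(-152 + 7\right) = - \left(65 + 5\right) \left(-145\right) = - 70 \left(-145\right) = \left(-1\right) \left(-10150\right) = 10150$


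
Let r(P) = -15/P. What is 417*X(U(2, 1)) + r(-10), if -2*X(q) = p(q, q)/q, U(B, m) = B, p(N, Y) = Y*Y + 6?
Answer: -1041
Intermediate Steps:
p(N, Y) = 6 + Y**2 (p(N, Y) = Y**2 + 6 = 6 + Y**2)
X(q) = -(6 + q**2)/(2*q)
417*X(U(2, 1)) + r(-10) = 417*(-3/2 - 1/2*2) - 15/(-10) = 417*(-3*1/2 - 1) - 15*(-1/10) = 417*(-3/2 - 1) + 3/2 = 417*(-5/2) + 3/2 = -2085/2 + 3/2 = -1041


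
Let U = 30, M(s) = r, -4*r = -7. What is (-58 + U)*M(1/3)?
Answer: -49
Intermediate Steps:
r = 7/4 (r = -¼*(-7) = 7/4 ≈ 1.7500)
M(s) = 7/4
(-58 + U)*M(1/3) = (-58 + 30)*(7/4) = -28*7/4 = -49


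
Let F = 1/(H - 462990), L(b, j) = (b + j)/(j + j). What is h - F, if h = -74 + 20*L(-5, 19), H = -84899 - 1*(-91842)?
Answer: -577355483/8664893 ≈ -66.632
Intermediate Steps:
H = 6943 (H = -84899 + 91842 = 6943)
L(b, j) = (b + j)/(2*j) (L(b, j) = (b + j)/((2*j)) = (b + j)*(1/(2*j)) = (b + j)/(2*j))
F = -1/456047 (F = 1/(6943 - 462990) = 1/(-456047) = -1/456047 ≈ -2.1928e-6)
h = -1266/19 (h = -74 + 20*((½)*(-5 + 19)/19) = -74 + 20*((½)*(1/19)*14) = -74 + 20*(7/19) = -74 + 140/19 = -1266/19 ≈ -66.632)
h - F = -1266/19 - 1*(-1/456047) = -1266/19 + 1/456047 = -577355483/8664893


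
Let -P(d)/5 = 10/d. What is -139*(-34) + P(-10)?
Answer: 4731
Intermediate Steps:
P(d) = -50/d
-139*(-34) + P(-10) = -139*(-34) - 50/(-10) = 4726 - 50*(-⅒) = 4726 + 5 = 4731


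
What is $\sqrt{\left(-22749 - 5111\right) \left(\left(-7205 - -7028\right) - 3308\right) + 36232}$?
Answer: $2 \sqrt{24282083} \approx 9855.4$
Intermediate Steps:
$\sqrt{\left(-22749 - 5111\right) \left(\left(-7205 - -7028\right) - 3308\right) + 36232} = \sqrt{- 27860 \left(\left(-7205 + 7028\right) - 3308\right) + 36232} = \sqrt{- 27860 \left(-177 - 3308\right) + 36232} = \sqrt{\left(-27860\right) \left(-3485\right) + 36232} = \sqrt{97092100 + 36232} = \sqrt{97128332} = 2 \sqrt{24282083}$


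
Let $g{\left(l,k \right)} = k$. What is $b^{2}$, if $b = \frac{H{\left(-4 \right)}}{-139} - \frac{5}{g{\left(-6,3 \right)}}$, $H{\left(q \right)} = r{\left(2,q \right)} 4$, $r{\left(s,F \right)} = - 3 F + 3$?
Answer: $\frac{765625}{173889} \approx 4.403$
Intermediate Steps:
$r{\left(s,F \right)} = 3 - 3 F$
$H{\left(q \right)} = 12 - 12 q$ ($H{\left(q \right)} = \left(3 - 3 q\right) 4 = 12 - 12 q$)
$b = - \frac{875}{417}$ ($b = \frac{12 - -48}{-139} - \frac{5}{3} = \left(12 + 48\right) \left(- \frac{1}{139}\right) - \frac{5}{3} = 60 \left(- \frac{1}{139}\right) - \frac{5}{3} = - \frac{60}{139} - \frac{5}{3} = - \frac{875}{417} \approx -2.0983$)
$b^{2} = \left(- \frac{875}{417}\right)^{2} = \frac{765625}{173889}$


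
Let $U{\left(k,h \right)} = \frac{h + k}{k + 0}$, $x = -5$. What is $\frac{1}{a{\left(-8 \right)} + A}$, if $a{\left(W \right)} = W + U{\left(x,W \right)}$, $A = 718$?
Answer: $\frac{5}{3563} \approx 0.0014033$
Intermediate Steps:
$U{\left(k,h \right)} = \frac{h + k}{k}$
$a{\left(W \right)} = 1 + \frac{4 W}{5}$ ($a{\left(W \right)} = W + \frac{W - 5}{-5} = W - \frac{-5 + W}{5} = W - \left(-1 + \frac{W}{5}\right) = 1 + \frac{4 W}{5}$)
$\frac{1}{a{\left(-8 \right)} + A} = \frac{1}{\left(1 + \frac{4}{5} \left(-8\right)\right) + 718} = \frac{1}{\left(1 - \frac{32}{5}\right) + 718} = \frac{1}{- \frac{27}{5} + 718} = \frac{1}{\frac{3563}{5}} = \frac{5}{3563}$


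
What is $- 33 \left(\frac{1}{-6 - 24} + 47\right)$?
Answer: $- \frac{15499}{10} \approx -1549.9$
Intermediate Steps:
$- 33 \left(\frac{1}{-6 - 24} + 47\right) = - 33 \left(\frac{1}{-30} + 47\right) = - 33 \left(- \frac{1}{30} + 47\right) = \left(-33\right) \frac{1409}{30} = - \frac{15499}{10}$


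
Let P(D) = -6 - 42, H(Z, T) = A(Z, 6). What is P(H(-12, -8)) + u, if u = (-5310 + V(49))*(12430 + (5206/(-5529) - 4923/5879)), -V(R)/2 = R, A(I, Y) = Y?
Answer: -114985323315920/1710789 ≈ -6.7212e+7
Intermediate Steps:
V(R) = -2*R
H(Z, T) = 6
P(D) = -48
u = -114985241198048/1710789 (u = (-5310 - 2*49)*(12430 + (5206/(-5529) - 4923/5879)) = (-5310 - 98)*(12430 + (5206*(-1/5529) - 4923*1/5879)) = -5408*(12430 + (-274/291 - 4923/5879)) = -5408*(12430 - 3043439/1710789) = -5408*21262063831/1710789 = -114985241198048/1710789 ≈ -6.7212e+7)
P(H(-12, -8)) + u = -48 - 114985241198048/1710789 = -114985323315920/1710789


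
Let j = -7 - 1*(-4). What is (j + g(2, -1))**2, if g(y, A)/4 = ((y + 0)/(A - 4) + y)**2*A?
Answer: 109561/625 ≈ 175.30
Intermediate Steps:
j = -3 (j = -7 + 4 = -3)
g(y, A) = 4*A*(y + y/(-4 + A))**2 (g(y, A) = 4*(((y + 0)/(A - 4) + y)**2*A) = 4*((y/(-4 + A) + y)**2*A) = 4*((y + y/(-4 + A))**2*A) = 4*(A*(y + y/(-4 + A))**2) = 4*A*(y + y/(-4 + A))**2)
(j + g(2, -1))**2 = (-3 + 4*(-1)*2**2*(-3 - 1)**2/(-4 - 1)**2)**2 = (-3 + 4*(-1)*4*(-4)**2/(-5)**2)**2 = (-3 + 4*(-1)*4*(1/25)*16)**2 = (-3 - 256/25)**2 = (-331/25)**2 = 109561/625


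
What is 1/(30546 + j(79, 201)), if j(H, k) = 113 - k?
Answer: 1/30458 ≈ 3.2832e-5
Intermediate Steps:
1/(30546 + j(79, 201)) = 1/(30546 + (113 - 1*201)) = 1/(30546 + (113 - 201)) = 1/(30546 - 88) = 1/30458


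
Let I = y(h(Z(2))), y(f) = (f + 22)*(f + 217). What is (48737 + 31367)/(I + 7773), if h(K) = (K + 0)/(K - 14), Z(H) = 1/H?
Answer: 3073464/481069 ≈ 6.3888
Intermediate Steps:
h(K) = K/(-14 + K)
y(f) = (22 + f)*(217 + f)
I = 3473794/729 (I = 4774 + (1/(2*(-14 + 1/2)))² + 239*(1/(2*(-14 + 1/2))) = 4774 + (1/(2*(-14 + ½)))² + 239*(1/(2*(-14 + ½))) = 4774 + (1/(2*(-27/2)))² + 239*(1/(2*(-27/2))) = 4774 + ((½)*(-2/27))² + 239*((½)*(-2/27)) = 4774 + (-1/27)² + 239*(-1/27) = 4774 + 1/729 - 239/27 = 3473794/729 ≈ 4765.1)
(48737 + 31367)/(I + 7773) = (48737 + 31367)/(3473794/729 + 7773) = 80104/(9140311/729) = 80104*(729/9140311) = 3073464/481069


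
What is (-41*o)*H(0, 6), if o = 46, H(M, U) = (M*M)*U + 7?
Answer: -13202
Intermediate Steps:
H(M, U) = 7 + U*M² (H(M, U) = M²*U + 7 = U*M² + 7 = 7 + U*M²)
(-41*o)*H(0, 6) = (-41*46)*(7 + 6*0²) = -1886*(7 + 6*0) = -1886*(7 + 0) = -1886*7 = -13202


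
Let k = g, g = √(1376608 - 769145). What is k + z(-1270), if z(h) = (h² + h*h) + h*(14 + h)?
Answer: 4820920 + √607463 ≈ 4.8217e+6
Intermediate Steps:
g = √607463 ≈ 779.40
k = √607463 ≈ 779.40
z(h) = 2*h² + h*(14 + h) (z(h) = (h² + h²) + h*(14 + h) = 2*h² + h*(14 + h))
k + z(-1270) = √607463 - 1270*(14 + 3*(-1270)) = √607463 - 1270*(14 - 3810) = √607463 - 1270*(-3796) = √607463 + 4820920 = 4820920 + √607463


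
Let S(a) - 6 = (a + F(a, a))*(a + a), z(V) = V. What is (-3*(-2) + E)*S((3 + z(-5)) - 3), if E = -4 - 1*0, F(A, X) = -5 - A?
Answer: 112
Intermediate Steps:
S(a) = 6 - 10*a (S(a) = 6 + (a + (-5 - a))*(a + a) = 6 - 10*a)
E = -4 (E = -4 + 0 = -4)
(-3*(-2) + E)*S((3 + z(-5)) - 3) = (-3*(-2) - 4)*(6 - 10*((3 - 5) - 3)) = (6 - 4)*(6 - 10*(-2 - 3)) = 2*(6 - 10*(-5)) = 2*(6 + 50) = 2*56 = 112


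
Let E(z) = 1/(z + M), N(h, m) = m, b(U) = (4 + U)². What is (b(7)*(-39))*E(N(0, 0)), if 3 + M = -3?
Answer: 1573/2 ≈ 786.50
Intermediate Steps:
M = -6 (M = -3 - 3 = -6)
E(z) = 1/(-6 + z) (E(z) = 1/(z - 6) = 1/(-6 + z))
(b(7)*(-39))*E(N(0, 0)) = ((4 + 7)²*(-39))/(-6 + 0) = (11²*(-39))/(-6) = (121*(-39))*(-⅙) = -4719*(-⅙) = 1573/2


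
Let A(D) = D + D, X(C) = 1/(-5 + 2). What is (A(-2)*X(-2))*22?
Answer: 88/3 ≈ 29.333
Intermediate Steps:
X(C) = -⅓ (X(C) = 1/(-3) = -⅓)
A(D) = 2*D
(A(-2)*X(-2))*22 = ((2*(-2))*(-⅓))*22 = -4*(-⅓)*22 = (4/3)*22 = 88/3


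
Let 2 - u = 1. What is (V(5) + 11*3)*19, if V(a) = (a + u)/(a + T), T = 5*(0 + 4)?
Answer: 15789/25 ≈ 631.56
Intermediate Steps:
u = 1 (u = 2 - 1*1 = 2 - 1 = 1)
T = 20 (T = 5*4 = 20)
V(a) = (1 + a)/(20 + a) (V(a) = (a + 1)/(a + 20) = (1 + a)/(20 + a))
(V(5) + 11*3)*19 = ((1 + 5)/(20 + 5) + 11*3)*19 = (6/25 + 33)*19 = (831/25)*19 = 15789/25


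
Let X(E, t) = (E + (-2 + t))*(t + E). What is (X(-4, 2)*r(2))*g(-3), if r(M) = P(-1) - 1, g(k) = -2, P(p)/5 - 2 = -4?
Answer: 176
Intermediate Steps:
P(p) = -10 (P(p) = 10 + 5*(-4) = 10 - 20 = -10)
r(M) = -11 (r(M) = -10 - 1 = -11)
X(E, t) = (E + t)*(-2 + E + t) (X(E, t) = (-2 + E + t)*(E + t) = (E + t)*(-2 + E + t))
(X(-4, 2)*r(2))*g(-3) = (((-4)² + 2² - 2*(-4) - 2*2 + 2*(-4)*2)*(-11))*(-2) = ((16 + 4 + 8 - 4 - 16)*(-11))*(-2) = (8*(-11))*(-2) = -88*(-2) = 176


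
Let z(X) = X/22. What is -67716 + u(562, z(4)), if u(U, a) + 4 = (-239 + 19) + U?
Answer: -67378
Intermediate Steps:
z(X) = X/22 (z(X) = X*(1/22) = X/22)
u(U, a) = -224 + U (u(U, a) = -4 + ((-239 + 19) + U) = -4 + (-220 + U) = -224 + U)
-67716 + u(562, z(4)) = -67716 + (-224 + 562) = -67716 + 338 = -67378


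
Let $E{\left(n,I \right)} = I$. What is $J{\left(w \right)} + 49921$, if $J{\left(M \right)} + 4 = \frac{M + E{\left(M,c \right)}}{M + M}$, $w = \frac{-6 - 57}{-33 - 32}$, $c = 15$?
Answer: $\frac{1048430}{21} \approx 49925.0$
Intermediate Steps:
$w = \frac{63}{65}$ ($w = - \frac{63}{-65} = \left(-63\right) \left(- \frac{1}{65}\right) = \frac{63}{65} \approx 0.96923$)
$J{\left(M \right)} = -4 + \frac{15 + M}{2 M}$ ($J{\left(M \right)} = -4 + \frac{M + 15}{M + M} = -4 + \frac{15 + M}{2 M}$)
$J{\left(w \right)} + 49921 = \frac{15 - \frac{441}{65}}{2 \cdot \frac{63}{65}} + 49921 = \frac{1}{2} \cdot \frac{65}{63} \left(15 - \frac{441}{65}\right) + 49921 = \frac{1}{2} \cdot \frac{65}{63} \cdot \frac{534}{65} + 49921 = \frac{89}{21} + 49921 = \frac{1048430}{21}$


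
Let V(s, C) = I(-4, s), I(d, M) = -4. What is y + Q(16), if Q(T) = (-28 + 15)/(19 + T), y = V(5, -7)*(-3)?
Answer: 407/35 ≈ 11.629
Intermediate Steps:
V(s, C) = -4
y = 12 (y = -4*(-3) = 12)
Q(T) = -13/(19 + T)
y + Q(16) = 12 - 13/(19 + 16) = 12 - 13/35 = 407/35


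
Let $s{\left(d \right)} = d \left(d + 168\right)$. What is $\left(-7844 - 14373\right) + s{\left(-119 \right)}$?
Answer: $-28048$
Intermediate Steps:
$s{\left(d \right)} = d \left(168 + d\right)$
$\left(-7844 - 14373\right) + s{\left(-119 \right)} = \left(-7844 - 14373\right) - 119 \left(168 - 119\right) = -22217 - 5831 = -28048$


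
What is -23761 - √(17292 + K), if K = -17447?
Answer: -23761 - I*√155 ≈ -23761.0 - 12.45*I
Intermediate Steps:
-23761 - √(17292 + K) = -23761 - √(17292 - 17447) = -23761 - √(-155) = -23761 - I*√155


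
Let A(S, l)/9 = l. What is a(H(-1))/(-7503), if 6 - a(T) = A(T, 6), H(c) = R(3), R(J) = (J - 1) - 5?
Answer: 16/2501 ≈ 0.0063974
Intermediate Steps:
R(J) = -6 + J (R(J) = (-1 + J) - 5 = -6 + J)
H(c) = -3 (H(c) = -6 + 3 = -3)
A(S, l) = 9*l
a(T) = -48 (a(T) = 6 - 9*6 = 6 - 1*54 = 6 - 54 = -48)
a(H(-1))/(-7503) = -48/(-7503) = -48*(-1/7503) = 16/2501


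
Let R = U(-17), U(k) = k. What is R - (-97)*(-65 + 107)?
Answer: 4057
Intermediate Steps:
R = -17
R - (-97)*(-65 + 107) = -17 - (-97)*(-65 + 107) = -17 - (-97)*42 = -17 - 1*(-4074) = -17 + 4074 = 4057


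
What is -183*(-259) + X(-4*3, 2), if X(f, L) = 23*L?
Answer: 47443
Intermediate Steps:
-183*(-259) + X(-4*3, 2) = -183*(-259) + 23*2 = 47397 + 46 = 47443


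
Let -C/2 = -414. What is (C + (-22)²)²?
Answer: 1721344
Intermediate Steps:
C = 828 (C = -2*(-414) = 828)
(C + (-22)²)² = (828 + (-22)²)² = (828 + 484)² = 1312² = 1721344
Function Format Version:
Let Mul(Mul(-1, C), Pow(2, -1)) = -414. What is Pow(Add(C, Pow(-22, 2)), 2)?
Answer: 1721344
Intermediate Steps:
C = 828 (C = Mul(-2, -414) = 828)
Pow(Add(C, Pow(-22, 2)), 2) = Pow(Add(828, Pow(-22, 2)), 2) = Pow(Add(828, 484), 2) = Pow(1312, 2) = 1721344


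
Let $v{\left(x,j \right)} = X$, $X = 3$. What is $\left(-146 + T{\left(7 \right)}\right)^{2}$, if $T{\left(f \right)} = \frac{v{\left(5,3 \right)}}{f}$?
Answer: $\frac{1038361}{49} \approx 21191.0$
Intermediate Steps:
$v{\left(x,j \right)} = 3$
$T{\left(f \right)} = \frac{3}{f}$
$\left(-146 + T{\left(7 \right)}\right)^{2} = \left(-146 + \frac{3}{7}\right)^{2} = \left(- \frac{1019}{7}\right)^{2} = \frac{1038361}{49}$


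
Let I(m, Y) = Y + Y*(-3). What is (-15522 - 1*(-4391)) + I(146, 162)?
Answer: -11455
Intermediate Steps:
I(m, Y) = -2*Y (I(m, Y) = Y - 3*Y = -2*Y)
(-15522 - 1*(-4391)) + I(146, 162) = (-15522 - 1*(-4391)) - 2*162 = (-15522 + 4391) - 324 = -11131 - 324 = -11455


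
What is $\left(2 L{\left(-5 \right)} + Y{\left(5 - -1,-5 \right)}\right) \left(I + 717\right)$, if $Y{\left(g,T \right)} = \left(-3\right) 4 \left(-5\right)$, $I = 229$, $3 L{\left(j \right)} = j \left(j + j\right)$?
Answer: $\frac{264880}{3} \approx 88293.0$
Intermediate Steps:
$L{\left(j \right)} = \frac{2 j^{2}}{3}$ ($L{\left(j \right)} = \frac{j \left(j + j\right)}{3} = \frac{j 2 j}{3} = \frac{2 j^{2}}{3}$)
$Y{\left(g,T \right)} = 60$ ($Y{\left(g,T \right)} = \left(-12\right) \left(-5\right) = 60$)
$\left(2 L{\left(-5 \right)} + Y{\left(5 - -1,-5 \right)}\right) \left(I + 717\right) = \left(2 \frac{2 \left(-5\right)^{2}}{3} + 60\right) \left(229 + 717\right) = \left(2 \cdot \frac{2}{3} \cdot 25 + 60\right) 946 = \left(2 \cdot \frac{50}{3} + 60\right) 946 = \left(\frac{100}{3} + 60\right) 946 = \frac{280}{3} \cdot 946 = \frac{264880}{3}$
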